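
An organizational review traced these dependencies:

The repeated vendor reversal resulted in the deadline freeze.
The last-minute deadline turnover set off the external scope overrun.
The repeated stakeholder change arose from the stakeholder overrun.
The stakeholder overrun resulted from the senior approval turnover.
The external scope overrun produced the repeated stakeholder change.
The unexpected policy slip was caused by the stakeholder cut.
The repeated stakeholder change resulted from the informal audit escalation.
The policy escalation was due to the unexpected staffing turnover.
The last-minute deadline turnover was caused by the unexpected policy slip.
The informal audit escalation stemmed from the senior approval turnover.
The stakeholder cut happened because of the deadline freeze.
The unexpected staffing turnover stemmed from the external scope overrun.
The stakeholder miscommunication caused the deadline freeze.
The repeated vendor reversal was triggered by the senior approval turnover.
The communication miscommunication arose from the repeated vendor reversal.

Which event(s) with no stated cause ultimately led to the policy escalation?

the senior approval turnover, the stakeholder miscommunication

Tracing upstream from the policy escalation: the policy escalation ← the unexpected staffing turnover ← the external scope overrun ← the last-minute deadline turnover ← the unexpected policy slip ← the stakeholder cut ← the deadline freeze ← the repeated vendor reversal ← the senior approval turnover.
A separate upstream branch: the policy escalation ← the unexpected staffing turnover ← the external scope overrun ← the last-minute deadline turnover ← the unexpected policy slip ← the stakeholder cut ← the deadline freeze ← the stakeholder miscommunication.
Each of those chain origins has no stated cause.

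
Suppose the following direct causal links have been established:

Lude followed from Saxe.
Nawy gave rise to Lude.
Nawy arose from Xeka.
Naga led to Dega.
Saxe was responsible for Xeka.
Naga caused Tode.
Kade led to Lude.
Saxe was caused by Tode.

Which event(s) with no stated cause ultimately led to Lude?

Kade, Naga

Tracing upstream from Lude: Lude ← Saxe ← Tode ← Naga.
A separate upstream branch: Lude ← Kade.
Each of those chain origins has no stated cause.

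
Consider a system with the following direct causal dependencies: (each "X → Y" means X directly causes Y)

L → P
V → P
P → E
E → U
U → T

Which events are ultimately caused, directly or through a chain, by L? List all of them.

E, P, T, U

Direct effects: P.
2 steps out: E.
3 steps out: U.
4 steps out: T.
Not reachable from it: V.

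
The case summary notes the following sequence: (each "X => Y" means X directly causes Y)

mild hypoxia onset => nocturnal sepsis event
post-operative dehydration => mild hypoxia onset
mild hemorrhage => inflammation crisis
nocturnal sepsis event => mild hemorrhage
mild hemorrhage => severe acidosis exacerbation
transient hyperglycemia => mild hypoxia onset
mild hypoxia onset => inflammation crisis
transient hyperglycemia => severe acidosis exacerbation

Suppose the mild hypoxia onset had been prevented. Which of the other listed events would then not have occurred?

the inflammation crisis, the mild hemorrhage, the nocturnal sepsis event

Downstream of the mild hypoxia onset: the nocturnal sepsis event, the mild hemorrhage, the severe acidosis exacerbation, the inflammation crisis.
Of those, still caused via another path: the severe acidosis exacerbation.
The remainder have no surviving cause.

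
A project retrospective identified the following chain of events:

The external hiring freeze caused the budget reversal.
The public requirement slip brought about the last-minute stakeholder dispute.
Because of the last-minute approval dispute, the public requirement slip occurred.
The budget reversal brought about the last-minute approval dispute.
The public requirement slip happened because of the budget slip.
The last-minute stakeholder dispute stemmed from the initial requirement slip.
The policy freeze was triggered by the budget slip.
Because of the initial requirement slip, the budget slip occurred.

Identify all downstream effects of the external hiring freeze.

Direct effects: the budget reversal.
2 steps out: the last-minute approval dispute.
3 steps out: the public requirement slip.
4 steps out: the last-minute stakeholder dispute.
Not reachable from it: the initial requirement slip, the budget slip, the policy freeze.

the budget reversal, the last-minute approval dispute, the last-minute stakeholder dispute, the public requirement slip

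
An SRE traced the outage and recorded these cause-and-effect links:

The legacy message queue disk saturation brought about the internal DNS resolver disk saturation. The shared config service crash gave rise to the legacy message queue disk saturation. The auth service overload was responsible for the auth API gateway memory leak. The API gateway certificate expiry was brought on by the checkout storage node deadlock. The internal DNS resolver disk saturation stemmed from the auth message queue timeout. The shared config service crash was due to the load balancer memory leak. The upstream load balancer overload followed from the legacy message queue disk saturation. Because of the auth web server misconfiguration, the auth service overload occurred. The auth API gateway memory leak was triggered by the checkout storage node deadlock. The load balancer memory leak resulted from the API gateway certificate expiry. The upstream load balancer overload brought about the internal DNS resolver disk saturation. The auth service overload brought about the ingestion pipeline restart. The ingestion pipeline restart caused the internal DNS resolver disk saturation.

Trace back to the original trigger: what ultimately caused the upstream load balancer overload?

Tracing upstream from the upstream load balancer overload: the upstream load balancer overload ← the legacy message queue disk saturation ← the shared config service crash ← the load balancer memory leak ← the API gateway certificate expiry ← the checkout storage node deadlock.
The checkout storage node deadlock has no stated cause, so it is the root.

the checkout storage node deadlock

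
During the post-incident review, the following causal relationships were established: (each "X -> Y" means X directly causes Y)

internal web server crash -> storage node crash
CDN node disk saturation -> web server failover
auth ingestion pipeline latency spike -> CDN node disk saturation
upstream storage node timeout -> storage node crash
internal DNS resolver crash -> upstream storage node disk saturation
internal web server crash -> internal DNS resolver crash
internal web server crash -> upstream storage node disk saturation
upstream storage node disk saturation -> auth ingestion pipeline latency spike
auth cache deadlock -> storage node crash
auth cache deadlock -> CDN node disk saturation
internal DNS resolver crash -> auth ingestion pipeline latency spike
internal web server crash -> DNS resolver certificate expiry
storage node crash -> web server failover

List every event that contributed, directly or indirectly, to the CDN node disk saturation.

Immediate causes of the CDN node disk saturation: the auth cache deadlock, the auth ingestion pipeline latency spike.
Further upstream: the internal web server crash, the internal DNS resolver crash, the upstream storage node disk saturation.

the auth cache deadlock, the auth ingestion pipeline latency spike, the internal DNS resolver crash, the internal web server crash, the upstream storage node disk saturation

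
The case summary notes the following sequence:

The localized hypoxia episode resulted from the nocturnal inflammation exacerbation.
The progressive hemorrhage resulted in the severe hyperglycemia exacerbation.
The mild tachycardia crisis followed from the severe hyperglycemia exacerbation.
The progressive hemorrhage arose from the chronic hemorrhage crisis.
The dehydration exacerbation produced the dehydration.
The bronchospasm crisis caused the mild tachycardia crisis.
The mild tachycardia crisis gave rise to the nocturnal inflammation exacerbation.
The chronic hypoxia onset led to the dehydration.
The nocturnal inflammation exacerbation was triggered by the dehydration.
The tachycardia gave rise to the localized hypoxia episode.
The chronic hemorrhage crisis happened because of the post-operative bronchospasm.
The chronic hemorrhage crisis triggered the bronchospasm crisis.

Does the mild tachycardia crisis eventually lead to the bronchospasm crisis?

No

The mild tachycardia crisis leads to the nocturnal inflammation exacerbation, the localized hypoxia episode; the bronchospasm crisis is not among them.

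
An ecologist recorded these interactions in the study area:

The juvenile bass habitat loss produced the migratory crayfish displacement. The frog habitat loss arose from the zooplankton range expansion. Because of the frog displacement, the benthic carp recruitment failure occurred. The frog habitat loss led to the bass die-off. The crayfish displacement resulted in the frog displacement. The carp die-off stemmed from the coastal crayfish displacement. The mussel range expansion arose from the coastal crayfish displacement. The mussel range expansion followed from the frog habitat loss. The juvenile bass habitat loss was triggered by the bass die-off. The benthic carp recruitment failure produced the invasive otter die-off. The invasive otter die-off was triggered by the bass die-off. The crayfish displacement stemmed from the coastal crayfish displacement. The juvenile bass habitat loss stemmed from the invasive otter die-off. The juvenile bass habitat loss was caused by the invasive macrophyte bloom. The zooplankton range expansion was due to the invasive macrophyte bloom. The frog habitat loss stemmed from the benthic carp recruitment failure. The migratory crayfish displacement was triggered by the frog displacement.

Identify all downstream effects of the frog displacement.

the bass die-off, the benthic carp recruitment failure, the frog habitat loss, the invasive otter die-off, the juvenile bass habitat loss, the migratory crayfish displacement, the mussel range expansion

Direct effects: the benthic carp recruitment failure, the migratory crayfish displacement.
2 steps out: the frog habitat loss, the invasive otter die-off.
3 steps out: the bass die-off, the juvenile bass habitat loss, the mussel range expansion.
Not reachable from it: the coastal crayfish displacement, the invasive macrophyte bloom, the crayfish displacement, the carp die-off, the zooplankton range expansion.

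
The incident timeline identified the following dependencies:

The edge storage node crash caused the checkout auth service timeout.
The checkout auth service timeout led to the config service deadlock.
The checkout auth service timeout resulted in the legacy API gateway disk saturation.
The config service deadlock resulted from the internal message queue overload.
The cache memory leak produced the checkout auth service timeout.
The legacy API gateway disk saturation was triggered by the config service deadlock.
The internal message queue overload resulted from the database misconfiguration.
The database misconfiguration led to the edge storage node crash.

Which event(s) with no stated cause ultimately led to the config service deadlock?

the cache memory leak, the database misconfiguration

Tracing upstream from the config service deadlock: the config service deadlock ← the internal message queue overload ← the database misconfiguration.
A separate upstream branch: the config service deadlock ← the checkout auth service timeout ← the cache memory leak.
Each of those chain origins has no stated cause.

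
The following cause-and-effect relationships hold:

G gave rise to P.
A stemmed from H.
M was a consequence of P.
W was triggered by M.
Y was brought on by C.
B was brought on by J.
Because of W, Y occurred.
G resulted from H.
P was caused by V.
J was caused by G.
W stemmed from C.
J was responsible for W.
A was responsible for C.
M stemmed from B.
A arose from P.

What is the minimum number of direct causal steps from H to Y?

3

Shortest chain: H → A → C → Y.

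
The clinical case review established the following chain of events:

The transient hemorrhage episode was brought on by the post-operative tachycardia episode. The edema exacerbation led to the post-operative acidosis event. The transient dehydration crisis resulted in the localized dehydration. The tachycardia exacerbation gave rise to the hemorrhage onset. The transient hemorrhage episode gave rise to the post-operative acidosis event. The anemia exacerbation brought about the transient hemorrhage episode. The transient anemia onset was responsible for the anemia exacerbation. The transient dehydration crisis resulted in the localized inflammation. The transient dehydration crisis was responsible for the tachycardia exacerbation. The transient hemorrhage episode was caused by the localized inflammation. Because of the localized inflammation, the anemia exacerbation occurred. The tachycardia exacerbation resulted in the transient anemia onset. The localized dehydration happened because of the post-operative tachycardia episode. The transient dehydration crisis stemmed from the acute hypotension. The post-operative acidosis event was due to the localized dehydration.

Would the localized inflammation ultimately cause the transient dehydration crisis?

The localized inflammation leads to the anemia exacerbation, the transient hemorrhage episode, the post-operative acidosis event; the transient dehydration crisis is not among them.

No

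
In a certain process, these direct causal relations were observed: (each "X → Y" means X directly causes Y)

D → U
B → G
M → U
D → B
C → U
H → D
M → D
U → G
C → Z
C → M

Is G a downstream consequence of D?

Yes

There is a causal chain: D → B → G.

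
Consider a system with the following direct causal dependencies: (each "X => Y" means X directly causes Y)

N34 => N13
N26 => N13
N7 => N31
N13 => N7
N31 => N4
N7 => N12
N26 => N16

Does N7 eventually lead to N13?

No

N7 leads to N12, N31, N4; N13 is not among them.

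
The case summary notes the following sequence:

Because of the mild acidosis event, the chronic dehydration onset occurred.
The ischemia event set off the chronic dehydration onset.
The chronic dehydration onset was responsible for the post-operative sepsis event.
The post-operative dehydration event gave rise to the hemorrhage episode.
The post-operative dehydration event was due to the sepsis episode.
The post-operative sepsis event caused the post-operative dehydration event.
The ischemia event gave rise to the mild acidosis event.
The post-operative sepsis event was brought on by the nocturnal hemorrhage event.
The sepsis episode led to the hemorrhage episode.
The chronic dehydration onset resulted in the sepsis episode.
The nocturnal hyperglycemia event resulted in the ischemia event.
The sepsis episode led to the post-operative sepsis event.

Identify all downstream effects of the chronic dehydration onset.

the hemorrhage episode, the post-operative dehydration event, the post-operative sepsis event, the sepsis episode

Direct effects: the sepsis episode, the post-operative sepsis event.
2 steps out: the post-operative dehydration event, the hemorrhage episode.
Not reachable from it: the nocturnal hyperglycemia event, the ischemia event, the mild acidosis event, the nocturnal hemorrhage event.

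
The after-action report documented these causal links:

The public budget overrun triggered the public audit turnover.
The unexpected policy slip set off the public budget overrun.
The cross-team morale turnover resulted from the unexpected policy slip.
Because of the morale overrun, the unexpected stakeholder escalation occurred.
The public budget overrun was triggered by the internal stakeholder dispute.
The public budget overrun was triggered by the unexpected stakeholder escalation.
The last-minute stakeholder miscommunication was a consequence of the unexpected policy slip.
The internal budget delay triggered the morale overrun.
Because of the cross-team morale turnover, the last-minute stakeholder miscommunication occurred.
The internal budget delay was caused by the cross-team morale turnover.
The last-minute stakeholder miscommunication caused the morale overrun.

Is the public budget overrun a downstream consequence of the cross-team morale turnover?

There is a causal chain: the cross-team morale turnover → the last-minute stakeholder miscommunication → the morale overrun → the unexpected stakeholder escalation → the public budget overrun.

Yes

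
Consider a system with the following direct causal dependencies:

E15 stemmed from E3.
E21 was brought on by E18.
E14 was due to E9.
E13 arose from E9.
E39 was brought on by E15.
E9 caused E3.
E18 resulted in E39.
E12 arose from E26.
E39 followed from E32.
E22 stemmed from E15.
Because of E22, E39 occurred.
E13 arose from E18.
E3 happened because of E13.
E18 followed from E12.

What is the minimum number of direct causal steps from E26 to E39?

3

Shortest chain: E26 → E12 → E18 → E39.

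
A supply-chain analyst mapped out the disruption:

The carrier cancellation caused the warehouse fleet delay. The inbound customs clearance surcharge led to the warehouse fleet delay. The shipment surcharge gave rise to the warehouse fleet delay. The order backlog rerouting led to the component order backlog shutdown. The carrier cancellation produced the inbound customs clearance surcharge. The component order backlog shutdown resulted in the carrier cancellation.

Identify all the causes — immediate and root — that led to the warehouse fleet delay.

the carrier cancellation, the component order backlog shutdown, the inbound customs clearance surcharge, the order backlog rerouting, the shipment surcharge

Immediate causes of the warehouse fleet delay: the carrier cancellation, the inbound customs clearance surcharge, the shipment surcharge.
Further upstream: the order backlog rerouting, the component order backlog shutdown.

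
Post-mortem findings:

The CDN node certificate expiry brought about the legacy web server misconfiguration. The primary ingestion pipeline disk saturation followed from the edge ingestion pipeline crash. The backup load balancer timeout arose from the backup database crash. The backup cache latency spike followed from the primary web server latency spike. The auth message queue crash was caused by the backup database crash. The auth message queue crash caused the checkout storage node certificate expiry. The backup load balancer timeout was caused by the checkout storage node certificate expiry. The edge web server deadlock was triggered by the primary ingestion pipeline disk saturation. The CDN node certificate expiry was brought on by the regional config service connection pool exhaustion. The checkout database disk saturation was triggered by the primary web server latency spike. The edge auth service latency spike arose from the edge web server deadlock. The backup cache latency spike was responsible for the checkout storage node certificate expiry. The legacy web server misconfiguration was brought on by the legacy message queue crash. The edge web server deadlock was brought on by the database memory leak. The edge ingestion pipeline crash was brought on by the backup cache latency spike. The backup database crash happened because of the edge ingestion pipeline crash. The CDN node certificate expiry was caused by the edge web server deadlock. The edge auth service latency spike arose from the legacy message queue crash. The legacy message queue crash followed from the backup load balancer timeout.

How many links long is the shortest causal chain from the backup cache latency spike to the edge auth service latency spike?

4

Shortest chain: the backup cache latency spike → the edge ingestion pipeline crash → the primary ingestion pipeline disk saturation → the edge web server deadlock → the edge auth service latency spike.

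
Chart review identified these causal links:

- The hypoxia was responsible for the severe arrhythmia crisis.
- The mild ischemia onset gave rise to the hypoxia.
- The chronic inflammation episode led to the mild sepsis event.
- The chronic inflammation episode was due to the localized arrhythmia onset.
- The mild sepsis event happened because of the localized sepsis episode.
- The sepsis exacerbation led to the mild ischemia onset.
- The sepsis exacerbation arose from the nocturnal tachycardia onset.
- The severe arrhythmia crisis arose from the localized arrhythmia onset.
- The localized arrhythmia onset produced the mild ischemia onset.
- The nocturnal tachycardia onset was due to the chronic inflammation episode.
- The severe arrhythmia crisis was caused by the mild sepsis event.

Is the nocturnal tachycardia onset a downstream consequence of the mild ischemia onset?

The mild ischemia onset leads to the hypoxia, the severe arrhythmia crisis; the nocturnal tachycardia onset is not among them.

No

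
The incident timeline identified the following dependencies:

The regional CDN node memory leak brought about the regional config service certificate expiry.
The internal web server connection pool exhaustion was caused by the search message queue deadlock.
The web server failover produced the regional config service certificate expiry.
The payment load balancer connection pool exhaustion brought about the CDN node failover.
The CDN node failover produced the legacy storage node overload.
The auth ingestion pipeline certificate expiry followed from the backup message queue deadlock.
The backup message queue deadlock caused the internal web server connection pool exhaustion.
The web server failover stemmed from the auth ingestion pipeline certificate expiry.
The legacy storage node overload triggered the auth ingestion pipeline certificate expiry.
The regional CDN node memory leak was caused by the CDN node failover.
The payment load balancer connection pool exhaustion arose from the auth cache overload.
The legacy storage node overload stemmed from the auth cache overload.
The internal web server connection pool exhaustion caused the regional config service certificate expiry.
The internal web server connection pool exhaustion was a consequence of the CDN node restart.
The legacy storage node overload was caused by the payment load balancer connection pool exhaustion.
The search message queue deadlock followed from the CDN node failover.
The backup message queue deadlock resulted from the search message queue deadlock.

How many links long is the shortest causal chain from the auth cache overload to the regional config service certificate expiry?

Shortest chain: the auth cache overload → the payment load balancer connection pool exhaustion → the CDN node failover → the regional CDN node memory leak → the regional config service certificate expiry.

4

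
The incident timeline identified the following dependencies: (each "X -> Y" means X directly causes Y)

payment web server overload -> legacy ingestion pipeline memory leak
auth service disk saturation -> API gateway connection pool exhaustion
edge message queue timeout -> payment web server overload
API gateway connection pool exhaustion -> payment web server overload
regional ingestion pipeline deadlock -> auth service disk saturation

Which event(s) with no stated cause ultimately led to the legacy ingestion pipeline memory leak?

Tracing upstream from the legacy ingestion pipeline memory leak: the legacy ingestion pipeline memory leak ← the payment web server overload ← the API gateway connection pool exhaustion ← the auth service disk saturation ← the regional ingestion pipeline deadlock.
A separate upstream branch: the legacy ingestion pipeline memory leak ← the payment web server overload ← the edge message queue timeout.
Each of those chain origins has no stated cause.

the edge message queue timeout, the regional ingestion pipeline deadlock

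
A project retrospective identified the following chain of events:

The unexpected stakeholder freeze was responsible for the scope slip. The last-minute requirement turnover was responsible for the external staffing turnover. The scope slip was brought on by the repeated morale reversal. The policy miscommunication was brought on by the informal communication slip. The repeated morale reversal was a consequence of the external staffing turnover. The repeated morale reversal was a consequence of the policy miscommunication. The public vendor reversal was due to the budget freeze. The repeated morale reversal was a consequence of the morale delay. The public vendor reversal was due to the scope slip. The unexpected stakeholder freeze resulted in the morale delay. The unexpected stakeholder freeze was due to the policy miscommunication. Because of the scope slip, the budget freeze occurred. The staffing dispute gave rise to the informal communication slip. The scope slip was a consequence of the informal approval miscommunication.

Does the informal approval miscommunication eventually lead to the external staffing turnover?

No

The informal approval miscommunication leads to the scope slip, the budget freeze, the public vendor reversal; the external staffing turnover is not among them.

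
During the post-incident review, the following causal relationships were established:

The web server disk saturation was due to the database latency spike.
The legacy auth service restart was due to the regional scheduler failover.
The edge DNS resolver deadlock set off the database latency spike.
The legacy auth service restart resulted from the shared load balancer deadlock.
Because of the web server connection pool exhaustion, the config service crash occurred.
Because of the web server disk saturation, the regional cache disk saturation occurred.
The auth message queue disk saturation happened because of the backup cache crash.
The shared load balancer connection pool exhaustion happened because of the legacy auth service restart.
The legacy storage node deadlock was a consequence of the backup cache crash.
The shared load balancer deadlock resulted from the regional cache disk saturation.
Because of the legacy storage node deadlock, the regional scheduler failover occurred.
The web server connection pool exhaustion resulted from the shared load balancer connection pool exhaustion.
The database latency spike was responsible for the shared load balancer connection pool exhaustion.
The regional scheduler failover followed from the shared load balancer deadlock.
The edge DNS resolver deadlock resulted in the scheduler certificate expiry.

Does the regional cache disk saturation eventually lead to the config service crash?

Yes

There is a causal chain: the regional cache disk saturation → the shared load balancer deadlock → the legacy auth service restart → the shared load balancer connection pool exhaustion → the web server connection pool exhaustion → the config service crash.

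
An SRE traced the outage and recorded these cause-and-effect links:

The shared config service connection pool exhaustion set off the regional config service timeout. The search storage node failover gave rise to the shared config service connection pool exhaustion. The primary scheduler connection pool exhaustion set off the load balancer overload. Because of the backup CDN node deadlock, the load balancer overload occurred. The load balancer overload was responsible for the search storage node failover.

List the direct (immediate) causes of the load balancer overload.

the backup CDN node deadlock, the primary scheduler connection pool exhaustion → the load balancer overload with nothing further upstream stated.

the backup CDN node deadlock, the primary scheduler connection pool exhaustion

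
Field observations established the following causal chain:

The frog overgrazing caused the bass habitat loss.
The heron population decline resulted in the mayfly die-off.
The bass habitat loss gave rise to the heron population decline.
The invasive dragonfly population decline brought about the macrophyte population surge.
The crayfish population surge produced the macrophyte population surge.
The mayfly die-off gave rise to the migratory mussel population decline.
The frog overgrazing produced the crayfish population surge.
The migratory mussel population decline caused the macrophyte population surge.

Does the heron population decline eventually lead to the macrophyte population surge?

There is a causal chain: the heron population decline → the mayfly die-off → the migratory mussel population decline → the macrophyte population surge.

Yes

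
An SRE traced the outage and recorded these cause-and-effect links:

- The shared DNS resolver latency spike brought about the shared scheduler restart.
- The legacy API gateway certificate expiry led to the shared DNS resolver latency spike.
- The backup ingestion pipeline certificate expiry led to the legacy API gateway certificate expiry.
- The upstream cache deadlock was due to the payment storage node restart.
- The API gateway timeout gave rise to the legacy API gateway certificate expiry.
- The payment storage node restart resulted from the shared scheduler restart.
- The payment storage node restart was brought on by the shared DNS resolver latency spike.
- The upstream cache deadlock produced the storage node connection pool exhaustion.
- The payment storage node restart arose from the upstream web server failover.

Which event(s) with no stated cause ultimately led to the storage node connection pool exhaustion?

Tracing upstream from the storage node connection pool exhaustion: the storage node connection pool exhaustion ← the upstream cache deadlock ← the payment storage node restart ← the shared DNS resolver latency spike ← the legacy API gateway certificate expiry ← the API gateway timeout.
A separate upstream branch: the storage node connection pool exhaustion ← the upstream cache deadlock ← the payment storage node restart ← the shared DNS resolver latency spike ← the legacy API gateway certificate expiry ← the backup ingestion pipeline certificate expiry.
A separate upstream branch: the storage node connection pool exhaustion ← the upstream cache deadlock ← the payment storage node restart ← the upstream web server failover.
Each of those chain origins has no stated cause.

the API gateway timeout, the backup ingestion pipeline certificate expiry, the upstream web server failover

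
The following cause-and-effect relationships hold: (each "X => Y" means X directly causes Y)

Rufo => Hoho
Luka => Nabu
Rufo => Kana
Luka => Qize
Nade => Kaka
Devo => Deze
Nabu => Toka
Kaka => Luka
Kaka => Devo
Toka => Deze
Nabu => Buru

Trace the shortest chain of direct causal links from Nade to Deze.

Nade → Kaka → Devo → Deze

Nade → Kaka
Kaka → Devo
Devo → Deze
Length: 3 steps.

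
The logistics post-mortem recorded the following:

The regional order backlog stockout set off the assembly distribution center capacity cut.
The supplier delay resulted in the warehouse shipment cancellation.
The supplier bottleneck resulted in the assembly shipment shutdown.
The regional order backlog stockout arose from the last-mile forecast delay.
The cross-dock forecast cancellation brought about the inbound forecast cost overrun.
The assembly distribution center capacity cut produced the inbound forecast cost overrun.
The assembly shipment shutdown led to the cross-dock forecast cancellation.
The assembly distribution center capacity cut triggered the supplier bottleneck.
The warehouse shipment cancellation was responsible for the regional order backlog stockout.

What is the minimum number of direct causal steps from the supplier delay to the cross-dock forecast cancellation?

Shortest chain: the supplier delay → the warehouse shipment cancellation → the regional order backlog stockout → the assembly distribution center capacity cut → the supplier bottleneck → the assembly shipment shutdown → the cross-dock forecast cancellation.

6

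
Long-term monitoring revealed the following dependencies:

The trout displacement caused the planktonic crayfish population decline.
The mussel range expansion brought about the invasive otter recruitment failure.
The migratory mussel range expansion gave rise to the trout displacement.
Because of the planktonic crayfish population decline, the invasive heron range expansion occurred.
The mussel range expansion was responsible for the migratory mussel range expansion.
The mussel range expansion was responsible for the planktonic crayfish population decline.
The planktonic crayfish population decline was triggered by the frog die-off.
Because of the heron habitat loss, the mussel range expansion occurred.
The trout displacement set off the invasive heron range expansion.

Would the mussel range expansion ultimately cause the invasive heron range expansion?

There is a causal chain: the mussel range expansion → the planktonic crayfish population decline → the invasive heron range expansion.

Yes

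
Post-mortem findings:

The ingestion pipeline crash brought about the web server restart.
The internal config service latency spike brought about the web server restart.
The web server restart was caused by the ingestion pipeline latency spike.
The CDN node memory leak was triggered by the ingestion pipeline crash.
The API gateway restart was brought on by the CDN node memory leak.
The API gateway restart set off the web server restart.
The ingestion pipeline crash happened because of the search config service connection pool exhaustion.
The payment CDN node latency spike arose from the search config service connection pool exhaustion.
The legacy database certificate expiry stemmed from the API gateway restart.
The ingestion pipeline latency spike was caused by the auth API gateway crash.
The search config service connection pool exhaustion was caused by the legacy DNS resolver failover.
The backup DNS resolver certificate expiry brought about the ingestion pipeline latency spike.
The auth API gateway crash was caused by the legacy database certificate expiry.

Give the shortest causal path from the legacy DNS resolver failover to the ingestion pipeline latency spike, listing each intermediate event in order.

the legacy DNS resolver failover → the search config service connection pool exhaustion
the search config service connection pool exhaustion → the ingestion pipeline crash
the ingestion pipeline crash → the CDN node memory leak
the CDN node memory leak → the API gateway restart
the API gateway restart → the legacy database certificate expiry
the legacy database certificate expiry → the auth API gateway crash
the auth API gateway crash → the ingestion pipeline latency spike
Length: 7 steps.

the legacy DNS resolver failover → the search config service connection pool exhaustion → the ingestion pipeline crash → the CDN node memory leak → the API gateway restart → the legacy database certificate expiry → the auth API gateway crash → the ingestion pipeline latency spike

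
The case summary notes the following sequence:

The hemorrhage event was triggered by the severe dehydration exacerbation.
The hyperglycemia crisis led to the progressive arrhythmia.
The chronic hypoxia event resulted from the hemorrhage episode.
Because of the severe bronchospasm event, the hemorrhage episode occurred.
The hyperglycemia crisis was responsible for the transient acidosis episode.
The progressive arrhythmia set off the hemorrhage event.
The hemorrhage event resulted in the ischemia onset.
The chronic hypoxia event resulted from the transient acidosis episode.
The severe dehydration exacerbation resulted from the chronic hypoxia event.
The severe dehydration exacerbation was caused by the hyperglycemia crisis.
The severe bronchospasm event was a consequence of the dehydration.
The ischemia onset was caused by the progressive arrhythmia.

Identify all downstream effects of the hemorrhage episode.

the chronic hypoxia event, the hemorrhage event, the ischemia onset, the severe dehydration exacerbation

Direct effects: the chronic hypoxia event.
2 steps out: the severe dehydration exacerbation.
3 steps out: the hemorrhage event.
4 steps out: the ischemia onset.
Not reachable from it: the dehydration, the severe bronchospasm event, the hyperglycemia crisis, the transient acidosis episode, the progressive arrhythmia.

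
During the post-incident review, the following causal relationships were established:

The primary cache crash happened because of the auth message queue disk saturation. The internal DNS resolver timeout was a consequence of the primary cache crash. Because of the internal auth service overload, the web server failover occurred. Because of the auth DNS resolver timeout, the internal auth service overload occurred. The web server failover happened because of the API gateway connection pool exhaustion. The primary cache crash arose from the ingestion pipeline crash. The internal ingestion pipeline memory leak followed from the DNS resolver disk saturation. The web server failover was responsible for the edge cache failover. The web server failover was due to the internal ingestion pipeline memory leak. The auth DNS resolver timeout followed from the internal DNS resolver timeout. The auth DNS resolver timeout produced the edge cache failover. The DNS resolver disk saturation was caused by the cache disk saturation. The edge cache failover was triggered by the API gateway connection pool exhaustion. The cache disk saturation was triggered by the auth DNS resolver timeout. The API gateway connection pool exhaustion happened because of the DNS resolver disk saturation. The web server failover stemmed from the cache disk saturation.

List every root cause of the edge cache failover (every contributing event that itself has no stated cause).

Tracing upstream from the edge cache failover: the edge cache failover ← the auth DNS resolver timeout ← the internal DNS resolver timeout ← the primary cache crash ← the ingestion pipeline crash.
A separate upstream branch: the edge cache failover ← the auth DNS resolver timeout ← the internal DNS resolver timeout ← the primary cache crash ← the auth message queue disk saturation.
Each of those chain origins has no stated cause.

the auth message queue disk saturation, the ingestion pipeline crash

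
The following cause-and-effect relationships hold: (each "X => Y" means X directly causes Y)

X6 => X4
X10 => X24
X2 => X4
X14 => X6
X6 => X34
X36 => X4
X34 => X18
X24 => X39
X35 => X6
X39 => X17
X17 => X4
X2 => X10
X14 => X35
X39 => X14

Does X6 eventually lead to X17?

No

X6 leads to X34, X4, X18; X17 is not among them.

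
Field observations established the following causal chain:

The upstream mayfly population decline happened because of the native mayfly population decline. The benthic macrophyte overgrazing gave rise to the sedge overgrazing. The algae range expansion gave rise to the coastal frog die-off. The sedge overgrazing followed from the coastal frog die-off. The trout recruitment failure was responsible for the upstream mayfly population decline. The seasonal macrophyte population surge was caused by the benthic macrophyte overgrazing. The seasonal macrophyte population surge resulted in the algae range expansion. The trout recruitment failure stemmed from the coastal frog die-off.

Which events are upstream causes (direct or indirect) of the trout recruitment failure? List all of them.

Immediate cause of the trout recruitment failure: the coastal frog die-off.
Further upstream: the benthic macrophyte overgrazing, the seasonal macrophyte population surge, the algae range expansion.

the algae range expansion, the benthic macrophyte overgrazing, the coastal frog die-off, the seasonal macrophyte population surge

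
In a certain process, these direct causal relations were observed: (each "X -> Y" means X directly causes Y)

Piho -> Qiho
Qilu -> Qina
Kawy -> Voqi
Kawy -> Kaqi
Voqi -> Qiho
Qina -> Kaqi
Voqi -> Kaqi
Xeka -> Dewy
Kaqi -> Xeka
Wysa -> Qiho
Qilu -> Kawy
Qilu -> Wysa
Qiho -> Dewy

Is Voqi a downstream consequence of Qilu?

Yes

There is a causal chain: Qilu → Kawy → Voqi.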